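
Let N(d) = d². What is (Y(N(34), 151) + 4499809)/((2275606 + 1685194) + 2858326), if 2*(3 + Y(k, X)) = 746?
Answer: 4500179/6819126 ≈ 0.65993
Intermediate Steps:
Y(k, X) = 370 (Y(k, X) = -3 + (½)*746 = -3 + 373 = 370)
(Y(N(34), 151) + 4499809)/((2275606 + 1685194) + 2858326) = (370 + 4499809)/((2275606 + 1685194) + 2858326) = 4500179/(3960800 + 2858326) = 4500179/6819126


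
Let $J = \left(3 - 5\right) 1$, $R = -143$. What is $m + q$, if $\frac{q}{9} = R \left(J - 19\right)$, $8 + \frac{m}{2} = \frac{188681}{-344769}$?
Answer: $\frac{9312178097}{344769} \approx 27010.0$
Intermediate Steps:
$m = - \frac{5893666}{344769}$ ($m = -16 + 2 \frac{188681}{-344769} = -16 + 2 \cdot 188681 \left(- \frac{1}{344769}\right) = -16 + 2 \left(- \frac{188681}{344769}\right) = -16 - \frac{377362}{344769} = - \frac{5893666}{344769} \approx -17.095$)
$J = -2$ ($J = \left(-2\right) 1 = -2$)
$q = 27027$ ($q = 9 \left(- 143 \left(-2 - 19\right)\right) = 9 \left(\left(-143\right) \left(-21\right)\right) = 9 \cdot 3003 = 27027$)
$m + q = - \frac{5893666}{344769} + 27027 = \frac{9312178097}{344769}$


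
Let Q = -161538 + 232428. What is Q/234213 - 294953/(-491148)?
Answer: 4947586129/5477773644 ≈ 0.90321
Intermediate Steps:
Q = 70890
Q/234213 - 294953/(-491148) = 70890/234213 - 294953/(-491148) = 70890*(1/234213) - 294953*(-1/491148) = 23630/78071 + 294953/491148 = 4947586129/5477773644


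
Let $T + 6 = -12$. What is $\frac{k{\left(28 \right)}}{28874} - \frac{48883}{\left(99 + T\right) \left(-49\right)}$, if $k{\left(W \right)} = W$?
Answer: $\frac{705779437}{57300453} \approx 12.317$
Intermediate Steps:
$T = -18$ ($T = -6 - 12 = -18$)
$\frac{k{\left(28 \right)}}{28874} - \frac{48883}{\left(99 + T\right) \left(-49\right)} = \frac{28}{28874} - \frac{48883}{\left(99 - 18\right) \left(-49\right)} = 28 \cdot \frac{1}{28874} - \frac{48883}{81 \left(-49\right)} = \frac{14}{14437} - \frac{48883}{-3969} = \frac{14}{14437} - - \frac{48883}{3969} = \frac{14}{14437} + \frac{48883}{3969} = \frac{705779437}{57300453}$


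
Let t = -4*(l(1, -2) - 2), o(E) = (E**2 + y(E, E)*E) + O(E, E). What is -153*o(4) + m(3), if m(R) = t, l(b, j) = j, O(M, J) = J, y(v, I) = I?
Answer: -5492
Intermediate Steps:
o(E) = E + 2*E**2 (o(E) = (E**2 + E*E) + E = (E**2 + E**2) + E = 2*E**2 + E = E + 2*E**2)
t = 16 (t = -4*(-2 - 2) = -4*(-4) = 16)
m(R) = 16
-153*o(4) + m(3) = -612*(1 + 2*4) + 16 = -612*(1 + 8) + 16 = -612*9 + 16 = -153*36 + 16 = -5508 + 16 = -5492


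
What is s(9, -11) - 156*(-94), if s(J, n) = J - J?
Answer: 14664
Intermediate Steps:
s(J, n) = 0
s(9, -11) - 156*(-94) = 0 - 156*(-94) = 0 + 14664 = 14664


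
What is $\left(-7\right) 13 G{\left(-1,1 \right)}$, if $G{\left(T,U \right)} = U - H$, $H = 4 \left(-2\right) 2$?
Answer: $-1547$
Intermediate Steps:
$H = -16$ ($H = \left(-8\right) 2 = -16$)
$G{\left(T,U \right)} = 16 + U$ ($G{\left(T,U \right)} = U - -16 = U + 16 = 16 + U$)
$\left(-7\right) 13 G{\left(-1,1 \right)} = \left(-7\right) 13 \left(16 + 1\right) = \left(-91\right) 17 = -1547$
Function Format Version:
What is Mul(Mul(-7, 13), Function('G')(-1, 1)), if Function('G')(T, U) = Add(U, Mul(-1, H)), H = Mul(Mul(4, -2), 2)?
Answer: -1547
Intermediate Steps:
H = -16 (H = Mul(-8, 2) = -16)
Function('G')(T, U) = Add(16, U) (Function('G')(T, U) = Add(U, Mul(-1, -16)) = Add(U, 16) = Add(16, U))
Mul(Mul(-7, 13), Function('G')(-1, 1)) = Mul(Mul(-7, 13), Add(16, 1)) = Mul(-91, 17) = -1547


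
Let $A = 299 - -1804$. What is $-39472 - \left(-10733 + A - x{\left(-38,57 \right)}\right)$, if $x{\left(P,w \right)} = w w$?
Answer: $-27593$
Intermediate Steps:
$x{\left(P,w \right)} = w^{2}$
$A = 2103$ ($A = 299 + 1804 = 2103$)
$-39472 - \left(-10733 + A - x{\left(-38,57 \right)}\right) = -39472 + \left(7413 - \left(\left(-4920 + \left(2103 - 57^{2}\right)\right) + 1600\right)\right) = -39472 + \left(7413 - \left(\left(-4920 + \left(2103 - 3249\right)\right) + 1600\right)\right) = -39472 + \left(7413 - \left(\left(-4920 - 1146\right) + 1600\right)\right) = -39472 + \left(7413 - \left(-6066 + 1600\right)\right) = -39472 + \left(7413 - -4466\right) = -39472 + \left(7413 + 4466\right) = -39472 + 11879 = -27593$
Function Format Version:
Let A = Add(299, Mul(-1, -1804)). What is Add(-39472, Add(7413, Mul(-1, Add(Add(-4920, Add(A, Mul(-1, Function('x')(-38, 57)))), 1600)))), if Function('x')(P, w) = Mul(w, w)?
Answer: -27593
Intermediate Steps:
Function('x')(P, w) = Pow(w, 2)
A = 2103 (A = Add(299, 1804) = 2103)
Add(-39472, Add(7413, Mul(-1, Add(Add(-4920, Add(A, Mul(-1, Function('x')(-38, 57)))), 1600)))) = Add(-39472, Add(7413, Mul(-1, Add(Add(-4920, Add(2103, Mul(-1, Pow(57, 2)))), 1600)))) = Add(-39472, Add(7413, Mul(-1, Add(Add(-4920, Add(2103, Mul(-1, 3249))), 1600)))) = Add(-39472, Add(7413, Mul(-1, Add(Add(-4920, Add(2103, -3249)), 1600)))) = Add(-39472, Add(7413, Mul(-1, Add(Add(-4920, -1146), 1600)))) = Add(-39472, Add(7413, Mul(-1, Add(-6066, 1600)))) = Add(-39472, Add(7413, Mul(-1, -4466))) = Add(-39472, Add(7413, 4466)) = Add(-39472, 11879) = -27593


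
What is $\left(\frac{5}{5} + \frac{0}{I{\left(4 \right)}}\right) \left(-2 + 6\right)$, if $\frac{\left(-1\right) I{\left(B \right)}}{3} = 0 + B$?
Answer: $4$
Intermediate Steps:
$I{\left(B \right)} = - 3 B$ ($I{\left(B \right)} = - 3 \left(0 + B\right) = - 3 B$)
$\left(\frac{5}{5} + \frac{0}{I{\left(4 \right)}}\right) \left(-2 + 6\right) = \left(\frac{5}{5} + \frac{0}{\left(-3\right) 4}\right) \left(-2 + 6\right) = \left(5 \cdot \frac{1}{5} + \frac{0}{-12}\right) 4 = \left(1 + 0 \left(- \frac{1}{12}\right)\right) 4 = \left(1 + 0\right) 4 = 1 \cdot 4 = 4$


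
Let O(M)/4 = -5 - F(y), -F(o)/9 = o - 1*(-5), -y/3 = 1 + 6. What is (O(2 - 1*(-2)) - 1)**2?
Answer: 356409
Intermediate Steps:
y = -21 (y = -3*(1 + 6) = -3*7 = -21)
F(o) = -45 - 9*o (F(o) = -9*(o - 1*(-5)) = -9*(o + 5) = -9*(5 + o) = -45 - 9*o)
O(M) = -596 (O(M) = 4*(-5 - (-45 - 9*(-21))) = 4*(-5 - (-45 + 189)) = 4*(-5 - 1*144) = 4*(-5 - 144) = 4*(-149) = -596)
(O(2 - 1*(-2)) - 1)**2 = (-596 - 1)**2 = (-597)**2 = 356409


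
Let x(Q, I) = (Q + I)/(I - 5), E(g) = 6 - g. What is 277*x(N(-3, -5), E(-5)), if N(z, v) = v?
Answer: 277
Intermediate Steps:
x(Q, I) = (I + Q)/(-5 + I)
277*x(N(-3, -5), E(-5)) = 277*(((6 - 1*(-5)) - 5)/(-5 + (6 - 1*(-5)))) = 277*(((6 + 5) - 5)/(-5 + (6 + 5))) = 277*((11 - 5)/(-5 + 11)) = 277*(6/6) = 277*((⅙)*6) = 277*1 = 277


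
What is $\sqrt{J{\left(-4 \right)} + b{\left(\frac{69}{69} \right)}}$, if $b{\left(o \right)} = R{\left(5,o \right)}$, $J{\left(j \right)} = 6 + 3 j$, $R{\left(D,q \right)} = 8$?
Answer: $\sqrt{2} \approx 1.4142$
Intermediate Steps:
$b{\left(o \right)} = 8$
$\sqrt{J{\left(-4 \right)} + b{\left(\frac{69}{69} \right)}} = \sqrt{\left(6 + 3 \left(-4\right)\right) + 8} = \sqrt{\left(6 - 12\right) + 8} = \sqrt{-6 + 8} = \sqrt{2}$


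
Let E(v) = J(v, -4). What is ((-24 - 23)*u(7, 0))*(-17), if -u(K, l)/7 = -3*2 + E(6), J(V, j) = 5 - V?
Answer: 39151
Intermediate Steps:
E(v) = 5 - v
u(K, l) = 49 (u(K, l) = -7*(-3*2 + (5 - 1*6)) = -7*(-6 + (5 - 6)) = -7*(-6 - 1) = -7*(-7) = 49)
((-24 - 23)*u(7, 0))*(-17) = ((-24 - 23)*49)*(-17) = -47*49*(-17) = -2303*(-17) = 39151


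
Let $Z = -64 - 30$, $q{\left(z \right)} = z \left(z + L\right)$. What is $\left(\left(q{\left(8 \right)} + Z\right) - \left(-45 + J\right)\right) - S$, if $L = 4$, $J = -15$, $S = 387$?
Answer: $-325$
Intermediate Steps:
$q{\left(z \right)} = z \left(4 + z\right)$ ($q{\left(z \right)} = z \left(z + 4\right) = z \left(4 + z\right)$)
$Z = -94$ ($Z = -64 - 30 = -94$)
$\left(\left(q{\left(8 \right)} + Z\right) - \left(-45 + J\right)\right) - S = \left(\left(8 \left(4 + 8\right) - 94\right) + \left(45 - -15\right)\right) - 387 = \left(\left(8 \cdot 12 - 94\right) + \left(45 + 15\right)\right) - 387 = \left(\left(96 - 94\right) + 60\right) - 387 = \left(2 + 60\right) - 387 = 62 - 387 = -325$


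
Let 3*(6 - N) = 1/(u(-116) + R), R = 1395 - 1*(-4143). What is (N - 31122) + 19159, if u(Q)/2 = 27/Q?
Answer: -11520940225/963531 ≈ -11957.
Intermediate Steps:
R = 5538 (R = 1395 + 4143 = 5538)
u(Q) = 54/Q (u(Q) = 2*(27/Q) = 54/Q)
N = 5781128/963531 (N = 6 - 1/(3*(54/(-116) + 5538)) = 6 - 1/(3*(54*(-1/116) + 5538)) = 6 - 1/(3*(-27/58 + 5538)) = 6 - 1/(3*321177/58) = 6 - 1/3*58/321177 = 6 - 58/963531 = 5781128/963531 ≈ 5.9999)
(N - 31122) + 19159 = (5781128/963531 - 31122) + 19159 = -29981230654/963531 + 19159 = -11520940225/963531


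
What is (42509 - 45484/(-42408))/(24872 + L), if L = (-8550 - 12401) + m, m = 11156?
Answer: 450691789/159846354 ≈ 2.8195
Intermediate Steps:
L = -9795 (L = (-8550 - 12401) + 11156 = -20951 + 11156 = -9795)
(42509 - 45484/(-42408))/(24872 + L) = (42509 - 45484/(-42408))/(24872 - 9795) = (42509 - 45484*(-1/42408))/15077 = (42509 + 11371/10602)*(1/15077) = (450691789/10602)*(1/15077) = 450691789/159846354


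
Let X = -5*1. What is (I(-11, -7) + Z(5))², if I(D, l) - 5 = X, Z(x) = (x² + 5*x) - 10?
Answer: 1600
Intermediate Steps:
X = -5
Z(x) = -10 + x² + 5*x
I(D, l) = 0 (I(D, l) = 5 - 5 = 0)
(I(-11, -7) + Z(5))² = (0 + (-10 + 5² + 5*5))² = (0 + (-10 + 25 + 25))² = (0 + 40)² = 40² = 1600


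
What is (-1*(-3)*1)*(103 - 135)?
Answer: -96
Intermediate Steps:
(-1*(-3)*1)*(103 - 135) = (3*1)*(-32) = 3*(-32) = -96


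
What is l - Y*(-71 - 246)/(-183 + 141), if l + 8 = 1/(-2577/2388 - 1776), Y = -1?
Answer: -26909977/59411310 ≈ -0.45294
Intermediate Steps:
l = -11317236/1414555 (l = -8 + 1/(-2577/2388 - 1776) = -8 + 1/(-2577*1/2388 - 1776) = -8 + 1/(-859/796 - 1776) = -8 + 1/(-1414555/796) = -8 - 796/1414555 = -11317236/1414555 ≈ -8.0006)
l - Y*(-71 - 246)/(-183 + 141) = -11317236/1414555 - (-1)*(-71 - 246)/(-183 + 141) = -11317236/1414555 - (-1)*(-317/(-42)) = -11317236/1414555 - (-1)*(-317*(-1/42)) = -11317236/1414555 - (-1)*317/42 = -11317236/1414555 - 1*(-317/42) = -11317236/1414555 + 317/42 = -26909977/59411310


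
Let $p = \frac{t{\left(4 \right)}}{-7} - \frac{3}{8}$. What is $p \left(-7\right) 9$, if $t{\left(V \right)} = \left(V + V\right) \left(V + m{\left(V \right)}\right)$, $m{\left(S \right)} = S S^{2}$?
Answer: $\frac{39357}{8} \approx 4919.6$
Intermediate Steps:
$m{\left(S \right)} = S^{3}$
$t{\left(V \right)} = 2 V \left(V + V^{3}\right)$ ($t{\left(V \right)} = \left(V + V\right) \left(V + V^{3}\right) = 2 V \left(V + V^{3}\right)$)
$p = - \frac{4373}{56}$ ($p = \frac{2 \cdot 4^{2} \left(1 + 4^{2}\right)}{-7} - \frac{3}{8} = 2 \cdot 16 \left(1 + 16\right) \left(- \frac{1}{7}\right) - \frac{3}{8} = 2 \cdot 16 \cdot 17 \left(- \frac{1}{7}\right) - \frac{3}{8} = 544 \left(- \frac{1}{7}\right) - \frac{3}{8} = - \frac{544}{7} - \frac{3}{8} = - \frac{4373}{56} \approx -78.089$)
$p \left(-7\right) 9 = \left(- \frac{4373}{56}\right) \left(-7\right) 9 = \frac{4373}{8} \cdot 9 = \frac{39357}{8}$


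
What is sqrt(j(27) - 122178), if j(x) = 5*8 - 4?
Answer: I*sqrt(122142) ≈ 349.49*I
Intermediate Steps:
j(x) = 36 (j(x) = 40 - 4 = 36)
sqrt(j(27) - 122178) = sqrt(36 - 122178) = sqrt(-122142) = I*sqrt(122142)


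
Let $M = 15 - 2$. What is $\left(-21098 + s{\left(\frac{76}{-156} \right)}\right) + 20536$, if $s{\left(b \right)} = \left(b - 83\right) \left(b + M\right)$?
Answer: $- \frac{2443730}{1521} \approx -1606.7$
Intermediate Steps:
$M = 13$ ($M = 15 - 2 = 13$)
$s{\left(b \right)} = \left(-83 + b\right) \left(13 + b\right)$ ($s{\left(b \right)} = \left(b - 83\right) \left(b + 13\right) = \left(-83 + b\right) \left(13 + b\right)$)
$\left(-21098 + s{\left(\frac{76}{-156} \right)}\right) + 20536 = \left(-21098 - \left(1079 - \frac{361}{1521} + 70 \cdot 76 \frac{1}{-156}\right)\right) + 20536 = \left(-21098 - \left(1079 - \frac{361}{1521} + 70 \cdot 76 \left(- \frac{1}{156}\right)\right)\right) + 20536 = \left(-21098 - \left(\frac{40751}{39} - \frac{361}{1521}\right)\right) + 20536 = \left(-21098 + \left(-1079 + \frac{361}{1521} + \frac{1330}{39}\right)\right) + 20536 = \left(-21098 - \frac{1588928}{1521}\right) + 20536 = - \frac{33678986}{1521} + 20536 = - \frac{2443730}{1521}$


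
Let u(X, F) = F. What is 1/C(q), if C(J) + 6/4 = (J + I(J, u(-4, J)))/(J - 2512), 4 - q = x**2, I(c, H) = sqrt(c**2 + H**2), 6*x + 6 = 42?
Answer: -150414/223697 + 1272*sqrt(2)/223697 ≈ -0.66436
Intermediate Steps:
x = 6 (x = -1 + (1/6)*42 = -1 + 7 = 6)
I(c, H) = sqrt(H**2 + c**2)
q = -32 (q = 4 - 1*6**2 = 4 - 1*36 = 4 - 36 = -32)
C(J) = -3/2 + (J + sqrt(2)*sqrt(J**2))/(-2512 + J) (C(J) = -3/2 + (J + sqrt(J**2 + J**2))/(J - 2512) = -3/2 + (J + sqrt(2*J**2))/(-2512 + J) = -3/2 + (J + sqrt(2)*sqrt(J**2))/(-2512 + J))
1/C(q) = 1/((3768 - 1/2*(-32) + sqrt(2)*sqrt((-32)**2))/(-2512 - 32)) = 1/((3768 + 16 + sqrt(2)*sqrt(1024))/(-2544)) = 1/(-(3768 + 16 + sqrt(2)*32)/2544) = 1/(-(3768 + 16 + 32*sqrt(2))/2544) = 1/(-(3784 + 32*sqrt(2))/2544) = 1/(-473/318 - 2*sqrt(2)/159)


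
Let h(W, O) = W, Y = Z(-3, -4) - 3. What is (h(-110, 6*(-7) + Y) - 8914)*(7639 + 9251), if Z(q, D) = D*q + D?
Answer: -152415360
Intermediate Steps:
Z(q, D) = D + D*q
Y = 5 (Y = -4*(1 - 3) - 3 = -4*(-2) - 3 = 8 - 3 = 5)
(h(-110, 6*(-7) + Y) - 8914)*(7639 + 9251) = (-110 - 8914)*(7639 + 9251) = -9024*16890 = -152415360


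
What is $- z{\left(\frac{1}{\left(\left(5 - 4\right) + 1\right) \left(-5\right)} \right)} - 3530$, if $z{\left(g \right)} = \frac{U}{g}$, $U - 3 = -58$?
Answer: $-4080$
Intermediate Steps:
$U = -55$ ($U = 3 - 58 = -55$)
$z{\left(g \right)} = - \frac{55}{g}$
$- z{\left(\frac{1}{\left(\left(5 - 4\right) + 1\right) \left(-5\right)} \right)} - 3530 = - \frac{-55}{\frac{1}{\left(\left(5 - 4\right) + 1\right) \left(-5\right)}} - 3530 = - \frac{-55}{\frac{1}{\left(1 + 1\right) \left(-5\right)}} - 3530 = - \frac{-55}{\frac{1}{2 \left(-5\right)}} - 3530 = - \frac{-55}{\frac{1}{-10}} - 3530 = - \frac{-55}{- \frac{1}{10}} - 3530 = - \left(-55\right) \left(-10\right) - 3530 = \left(-1\right) 550 - 3530 = -550 - 3530 = -4080$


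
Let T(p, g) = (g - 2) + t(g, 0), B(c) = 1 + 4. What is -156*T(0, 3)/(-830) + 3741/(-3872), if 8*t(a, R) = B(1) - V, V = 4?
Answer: -1212747/1606880 ≈ -0.75472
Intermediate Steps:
B(c) = 5
t(a, R) = ⅛ (t(a, R) = (5 - 1*4)/8 = (5 - 4)/8 = (⅛)*1 = ⅛)
T(p, g) = -15/8 + g (T(p, g) = (g - 2) + ⅛ = (-2 + g) + ⅛ = -15/8 + g)
-156*T(0, 3)/(-830) + 3741/(-3872) = -156*(-15/8 + 3)/(-830) + 3741/(-3872) = -156*9/8*(-1/830) + 3741*(-1/3872) = -351/2*(-1/830) - 3741/3872 = 351/1660 - 3741/3872 = -1212747/1606880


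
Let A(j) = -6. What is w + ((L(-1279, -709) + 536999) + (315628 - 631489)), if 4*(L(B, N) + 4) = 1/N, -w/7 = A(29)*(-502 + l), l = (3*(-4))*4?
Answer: 561624423/2836 ≈ 1.9803e+5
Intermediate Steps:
l = -48 (l = -12*4 = -48)
w = -23100 (w = -(-42)*(-502 - 48) = -(-42)*(-550) = -7*3300 = -23100)
L(B, N) = -4 + 1/(4*N)
w + ((L(-1279, -709) + 536999) + (315628 - 631489)) = -23100 + (((-4 + (¼)/(-709)) + 536999) + (315628 - 631489)) = -23100 + (((-4 + (¼)*(-1/709)) + 536999) - 315861) = -23100 + (((-4 - 1/2836) + 536999) - 315861) = -23100 + ((-11345/2836 + 536999) - 315861) = -23100 + (1522917819/2836 - 315861) = -23100 + 627136023/2836 = 561624423/2836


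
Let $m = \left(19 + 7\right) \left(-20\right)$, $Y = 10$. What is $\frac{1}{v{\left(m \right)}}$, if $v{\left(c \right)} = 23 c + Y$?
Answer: $- \frac{1}{11950} \approx -8.3682 \cdot 10^{-5}$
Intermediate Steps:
$m = -520$ ($m = 26 \left(-20\right) = -520$)
$v{\left(c \right)} = 10 + 23 c$ ($v{\left(c \right)} = 23 c + 10 = 10 + 23 c$)
$\frac{1}{v{\left(m \right)}} = \frac{1}{10 + 23 \left(-520\right)} = \frac{1}{10 - 11960} = \frac{1}{-11950} = - \frac{1}{11950}$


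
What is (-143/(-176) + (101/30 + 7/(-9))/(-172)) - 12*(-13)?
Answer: 4854449/30960 ≈ 156.80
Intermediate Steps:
(-143/(-176) + (101/30 + 7/(-9))/(-172)) - 12*(-13) = (-143*(-1/176) + (101*(1/30) + 7*(-⅑))*(-1/172)) - 1*(-156) = (13/16 + (101/30 - 7/9)*(-1/172)) + 156 = (13/16 + (233/90)*(-1/172)) + 156 = (13/16 - 233/15480) + 156 = 24689/30960 + 156 = 4854449/30960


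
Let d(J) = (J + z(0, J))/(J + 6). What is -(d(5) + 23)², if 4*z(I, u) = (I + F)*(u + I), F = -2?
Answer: -261121/484 ≈ -539.51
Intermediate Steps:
z(I, u) = (-2 + I)*(I + u)/4 (z(I, u) = ((I - 2)*(u + I))/4 = ((-2 + I)*(I + u))/4 = (-2 + I)*(I + u)/4)
d(J) = J/(2*(6 + J)) (d(J) = (J + (-½*0 - J/2 + (¼)*0² + (¼)*0*J))/(J + 6) = (J + (0 - J/2 + (¼)*0 + 0))/(6 + J) = (J + (0 - J/2 + 0 + 0))/(6 + J) = (J - J/2)/(6 + J) = (J/2)/(6 + J) = J/(2*(6 + J)))
-(d(5) + 23)² = -((½)*5/(6 + 5) + 23)² = -((½)*5/11 + 23)² = -((½)*5*(1/11) + 23)² = -(5/22 + 23)² = -(511/22)² = -1*261121/484 = -261121/484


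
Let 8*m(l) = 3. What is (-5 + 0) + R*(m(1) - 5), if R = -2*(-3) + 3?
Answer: -373/8 ≈ -46.625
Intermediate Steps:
m(l) = 3/8 (m(l) = (1/8)*3 = 3/8)
R = 9 (R = 6 + 3 = 9)
(-5 + 0) + R*(m(1) - 5) = (-5 + 0) + 9*(3/8 - 5) = -5 + 9*(-37/8) = -5 - 333/8 = -373/8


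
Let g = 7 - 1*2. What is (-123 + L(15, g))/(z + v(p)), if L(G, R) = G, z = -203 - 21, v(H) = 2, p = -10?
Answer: 18/37 ≈ 0.48649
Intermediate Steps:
z = -224
g = 5 (g = 7 - 2 = 5)
(-123 + L(15, g))/(z + v(p)) = (-123 + 15)/(-224 + 2) = -108/(-222) = -108*(-1/222) = 18/37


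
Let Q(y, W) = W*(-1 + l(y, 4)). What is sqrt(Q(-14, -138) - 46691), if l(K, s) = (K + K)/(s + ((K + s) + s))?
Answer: I*sqrt(48485) ≈ 220.19*I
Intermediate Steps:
l(K, s) = 2*K/(K + 3*s) (l(K, s) = (2*K)/(s + (K + 2*s)) = (2*K)/(K + 3*s) = 2*K/(K + 3*s))
Q(y, W) = W*(-1 + 2*y/(12 + y)) (Q(y, W) = W*(-1 + 2*y/(y + 3*4)) = W*(-1 + 2*y/(y + 12)) = W*(-1 + 2*y/(12 + y)))
sqrt(Q(-14, -138) - 46691) = sqrt(-138*(-12 - 14)/(12 - 14) - 46691) = sqrt(-138*(-26)/(-2) - 46691) = sqrt(-138*(-1/2)*(-26) - 46691) = sqrt(-1794 - 46691) = sqrt(-48485) = I*sqrt(48485)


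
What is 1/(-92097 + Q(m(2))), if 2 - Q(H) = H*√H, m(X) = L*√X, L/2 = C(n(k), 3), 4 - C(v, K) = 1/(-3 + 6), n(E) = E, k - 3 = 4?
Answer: -1/(92095 + 44*2^(¼)*√33/9) ≈ -1.0854e-5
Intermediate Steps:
k = 7 (k = 3 + 4 = 7)
C(v, K) = 11/3 (C(v, K) = 4 - 1/(-3 + 6) = 4 - 1/3 = 4 - 1*⅓ = 4 - ⅓ = 11/3)
L = 22/3 (L = 2*(11/3) = 22/3 ≈ 7.3333)
m(X) = 22*√X/3
Q(H) = 2 - H^(3/2) (Q(H) = 2 - H*√H = 2 - H^(3/2))
1/(-92097 + Q(m(2))) = 1/(-92097 + (2 - (22*√2/3)^(3/2))) = 1/(-92097 + (2 - 44*3^(¾)*6^(¼)*√33/27)) = 1/(-92097 + (2 - 44*2^(¼)*√33/9)) = 1/(-92095 - 44*2^(¼)*√33/9)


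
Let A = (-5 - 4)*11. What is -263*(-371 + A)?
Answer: 123610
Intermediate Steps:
A = -99 (A = -9*11 = -99)
-263*(-371 + A) = -263*(-371 - 99) = -263*(-470) = 123610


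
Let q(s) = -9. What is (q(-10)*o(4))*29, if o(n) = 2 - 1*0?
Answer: -522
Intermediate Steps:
o(n) = 2 (o(n) = 2 + 0 = 2)
(q(-10)*o(4))*29 = -9*2*29 = -18*29 = -522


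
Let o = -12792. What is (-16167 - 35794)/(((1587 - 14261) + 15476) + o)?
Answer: 51961/9990 ≈ 5.2013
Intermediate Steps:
(-16167 - 35794)/(((1587 - 14261) + 15476) + o) = (-16167 - 35794)/(((1587 - 14261) + 15476) - 12792) = -51961/((-12674 + 15476) - 12792) = -51961/(2802 - 12792) = -51961/(-9990) = -51961*(-1/9990) = 51961/9990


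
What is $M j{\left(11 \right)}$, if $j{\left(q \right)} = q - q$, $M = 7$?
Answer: $0$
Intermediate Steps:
$j{\left(q \right)} = 0$
$M j{\left(11 \right)} = 7 \cdot 0 = 0$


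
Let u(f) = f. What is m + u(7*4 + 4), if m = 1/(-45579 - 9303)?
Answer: 1756223/54882 ≈ 32.000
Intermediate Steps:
m = -1/54882 (m = 1/(-54882) = -1/54882 ≈ -1.8221e-5)
m + u(7*4 + 4) = -1/54882 + (7*4 + 4) = -1/54882 + (28 + 4) = -1/54882 + 32 = 1756223/54882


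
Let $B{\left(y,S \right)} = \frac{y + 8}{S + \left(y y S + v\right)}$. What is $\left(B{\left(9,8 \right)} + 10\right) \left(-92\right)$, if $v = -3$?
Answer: $- \frac{602324}{653} \approx -922.4$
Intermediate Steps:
$B{\left(y,S \right)} = \frac{8 + y}{-3 + S + S y^{2}}$ ($B{\left(y,S \right)} = \frac{y + 8}{S + \left(y y S - 3\right)} = \frac{8 + y}{S + \left(y^{2} S - 3\right)} = \frac{8 + y}{S + \left(S y^{2} - 3\right)} = \frac{8 + y}{S + \left(-3 + S y^{2}\right)} = \frac{8 + y}{-3 + S + S y^{2}}$)
$\left(B{\left(9,8 \right)} + 10\right) \left(-92\right) = \left(\frac{8 + 9}{-3 + 8 + 8 \cdot 9^{2}} + 10\right) \left(-92\right) = \left(\frac{1}{-3 + 8 + 8 \cdot 81} \cdot 17 + 10\right) \left(-92\right) = \left(\frac{1}{-3 + 8 + 648} \cdot 17 + 10\right) \left(-92\right) = \left(\frac{1}{653} \cdot 17 + 10\right) \left(-92\right) = \left(\frac{17}{653} + 10\right) \left(-92\right) = \frac{6547}{653} \left(-92\right) = - \frac{602324}{653}$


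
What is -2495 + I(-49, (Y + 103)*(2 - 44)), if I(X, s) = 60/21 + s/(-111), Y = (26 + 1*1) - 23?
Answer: -634979/259 ≈ -2451.7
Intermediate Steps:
Y = 4 (Y = (26 + 1) - 23 = 27 - 23 = 4)
I(X, s) = 20/7 - s/111 (I(X, s) = 60*(1/21) + s*(-1/111) = 20/7 - s/111)
-2495 + I(-49, (Y + 103)*(2 - 44)) = -2495 + (20/7 - (4 + 103)*(2 - 44)/111) = -2495 + (20/7 - 107*(-42)/111) = -2495 + (20/7 - 1/111*(-4494)) = -2495 + (20/7 + 1498/37) = -2495 + 11226/259 = -634979/259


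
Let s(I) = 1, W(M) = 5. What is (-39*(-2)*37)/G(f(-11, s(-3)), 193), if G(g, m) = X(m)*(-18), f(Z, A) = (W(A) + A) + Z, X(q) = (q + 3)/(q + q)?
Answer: -92833/294 ≈ -315.76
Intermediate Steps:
X(q) = (3 + q)/(2*q) (X(q) = (3 + q)/((2*q)) = (3 + q)*(1/(2*q)) = (3 + q)/(2*q))
f(Z, A) = 5 + A + Z (f(Z, A) = (5 + A) + Z = 5 + A + Z)
G(g, m) = -9*(3 + m)/m (G(g, m) = ((3 + m)/(2*m))*(-18) = -9*(3 + m)/m)
(-39*(-2)*37)/G(f(-11, s(-3)), 193) = (-39*(-2)*37)/(-9 - 27/193) = (78*37)/(-9 - 27*1/193) = 2886/(-9 - 27/193) = 2886/(-1764/193) = 2886*(-193/1764) = -92833/294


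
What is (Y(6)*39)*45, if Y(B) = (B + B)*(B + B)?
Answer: 252720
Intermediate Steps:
Y(B) = 4*B**2 (Y(B) = (2*B)*(2*B) = 4*B**2)
(Y(6)*39)*45 = ((4*6**2)*39)*45 = ((4*36)*39)*45 = (144*39)*45 = 5616*45 = 252720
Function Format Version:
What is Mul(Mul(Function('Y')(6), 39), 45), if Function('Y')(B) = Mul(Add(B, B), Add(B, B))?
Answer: 252720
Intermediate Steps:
Function('Y')(B) = Mul(4, Pow(B, 2)) (Function('Y')(B) = Mul(Mul(2, B), Mul(2, B)) = Mul(4, Pow(B, 2)))
Mul(Mul(Function('Y')(6), 39), 45) = Mul(Mul(Mul(4, Pow(6, 2)), 39), 45) = Mul(Mul(Mul(4, 36), 39), 45) = Mul(Mul(144, 39), 45) = Mul(5616, 45) = 252720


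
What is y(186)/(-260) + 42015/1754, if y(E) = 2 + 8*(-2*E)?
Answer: 2017537/57005 ≈ 35.392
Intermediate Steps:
y(E) = 2 - 16*E
y(186)/(-260) + 42015/1754 = (2 - 16*186)/(-260) + 42015/1754 = (2 - 2976)*(-1/260) + 42015*(1/1754) = -2974*(-1/260) + 42015/1754 = 1487/130 + 42015/1754 = 2017537/57005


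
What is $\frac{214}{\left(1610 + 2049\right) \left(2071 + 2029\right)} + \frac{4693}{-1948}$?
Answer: $- \frac{17600874957}{7305925300} \approx -2.4091$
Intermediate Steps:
$\frac{214}{\left(1610 + 2049\right) \left(2071 + 2029\right)} + \frac{4693}{-1948} = \frac{214}{3659 \cdot 4100} + 4693 \left(- \frac{1}{1948}\right) = \frac{214}{15001900} - \frac{4693}{1948} = 214 \cdot \frac{1}{15001900} - \frac{4693}{1948} = \frac{107}{7500950} - \frac{4693}{1948} = - \frac{17600874957}{7305925300}$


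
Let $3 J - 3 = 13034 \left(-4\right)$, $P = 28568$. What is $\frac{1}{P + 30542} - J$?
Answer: $\frac{3081581633}{177330} \approx 17378.0$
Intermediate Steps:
$J = - \frac{52133}{3}$ ($J = 1 + \frac{13034 \left(-4\right)}{3} = 1 + \frac{1}{3} \left(-52136\right) = 1 - \frac{52136}{3} = - \frac{52133}{3} \approx -17378.0$)
$\frac{1}{P + 30542} - J = \frac{1}{28568 + 30542} - - \frac{52133}{3} = \frac{1}{59110} + \frac{52133}{3} = \frac{3081581633}{177330}$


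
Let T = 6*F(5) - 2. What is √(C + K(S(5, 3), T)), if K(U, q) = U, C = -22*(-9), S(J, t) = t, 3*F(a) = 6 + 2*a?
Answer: √201 ≈ 14.177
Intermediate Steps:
F(a) = 2 + 2*a/3 (F(a) = (6 + 2*a)/3 = 2 + 2*a/3)
C = 198
T = 30 (T = 6*(2 + (⅔)*5) - 2 = 6*(2 + 10/3) - 2 = 6*(16/3) - 2 = 32 - 2 = 30)
√(C + K(S(5, 3), T)) = √(198 + 3) = √201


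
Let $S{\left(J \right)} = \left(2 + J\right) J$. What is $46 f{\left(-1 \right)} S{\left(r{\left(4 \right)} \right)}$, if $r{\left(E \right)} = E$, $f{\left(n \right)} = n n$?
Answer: $1104$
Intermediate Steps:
$f{\left(n \right)} = n^{2}$
$S{\left(J \right)} = J \left(2 + J\right)$
$46 f{\left(-1 \right)} S{\left(r{\left(4 \right)} \right)} = 46 \left(-1\right)^{2} \cdot 4 \left(2 + 4\right) = 46 \cdot 1 \cdot 4 \cdot 6 = 46 \cdot 24 = 1104$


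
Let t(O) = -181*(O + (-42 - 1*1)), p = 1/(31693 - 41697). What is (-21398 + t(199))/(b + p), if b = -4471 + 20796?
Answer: -496538536/163315299 ≈ -3.0404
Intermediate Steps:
b = 16325
p = -1/10004 (p = 1/(-10004) = -1/10004 ≈ -9.9960e-5)
t(O) = 7783 - 181*O (t(O) = -181*(O + (-42 - 1)) = -181*(O - 43) = -181*(-43 + O) = 7783 - 181*O)
(-21398 + t(199))/(b + p) = (-21398 + (7783 - 181*199))/(16325 - 1/10004) = (-21398 + (7783 - 36019))/(163315299/10004) = (-21398 - 28236)*(10004/163315299) = -49634*10004/163315299 = -496538536/163315299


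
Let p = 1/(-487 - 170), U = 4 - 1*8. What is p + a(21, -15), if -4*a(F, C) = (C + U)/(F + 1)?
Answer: 12395/57816 ≈ 0.21439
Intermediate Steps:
U = -4 (U = 4 - 8 = -4)
p = -1/657 (p = 1/(-657) = -1/657 ≈ -0.0015221)
a(F, C) = -(-4 + C)/(4*(1 + F)) (a(F, C) = -(C - 4)/(4*(F + 1)) = -(-4 + C)/(4*(1 + F)))
p + a(21, -15) = -1/657 + (4 - 1*(-15))/(4*(1 + 21)) = -1/657 + (1/4)*(4 + 15)/22 = -1/657 + (1/4)*(1/22)*19 = -1/657 + 19/88 = 12395/57816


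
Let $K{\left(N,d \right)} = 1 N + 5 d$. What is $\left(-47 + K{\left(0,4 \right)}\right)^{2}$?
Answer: $729$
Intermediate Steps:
$K{\left(N,d \right)} = N + 5 d$
$\left(-47 + K{\left(0,4 \right)}\right)^{2} = \left(-47 + \left(0 + 5 \cdot 4\right)\right)^{2} = \left(-47 + \left(0 + 20\right)\right)^{2} = \left(-47 + 20\right)^{2} = \left(-27\right)^{2} = 729$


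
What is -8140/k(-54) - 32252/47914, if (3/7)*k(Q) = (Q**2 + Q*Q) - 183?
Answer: -407566786/315777217 ≈ -1.2907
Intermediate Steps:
k(Q) = -427 + 14*Q**2/3 (k(Q) = 7*((Q**2 + Q*Q) - 183)/3 = 7*((Q**2 + Q**2) - 183)/3 = 7*(2*Q**2 - 183)/3 = 7*(-183 + 2*Q**2)/3 = -427 + 14*Q**2/3)
-8140/k(-54) - 32252/47914 = -8140/(-427 + (14/3)*(-54)**2) - 32252/47914 = -8140/(-427 + (14/3)*2916) - 32252*1/47914 = -8140/(-427 + 13608) - 16126/23957 = -8140/13181 - 16126/23957 = -407566786/315777217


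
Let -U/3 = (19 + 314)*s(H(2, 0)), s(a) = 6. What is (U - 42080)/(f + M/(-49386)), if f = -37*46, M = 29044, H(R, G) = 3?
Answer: 593545641/21021004 ≈ 28.236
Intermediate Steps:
U = -5994 (U = -3*(19 + 314)*6 = -999*6 = -3*1998 = -5994)
f = -1702
(U - 42080)/(f + M/(-49386)) = (-5994 - 42080)/(-1702 + 29044/(-49386)) = -48074/(-1702 + 29044*(-1/49386)) = -48074/(-1702 - 14522/24693) = -48074/(-42042008/24693) = -48074*(-24693/42042008) = 593545641/21021004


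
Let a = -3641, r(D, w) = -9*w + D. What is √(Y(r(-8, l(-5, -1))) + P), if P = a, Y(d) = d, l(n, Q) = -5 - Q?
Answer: I*√3613 ≈ 60.108*I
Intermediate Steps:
r(D, w) = D - 9*w
P = -3641
√(Y(r(-8, l(-5, -1))) + P) = √((-8 - 9*(-5 - 1*(-1))) - 3641) = √((-8 - 9*(-5 + 1)) - 3641) = √((-8 - 9*(-4)) - 3641) = √((-8 + 36) - 3641) = √(28 - 3641) = √(-3613) = I*√3613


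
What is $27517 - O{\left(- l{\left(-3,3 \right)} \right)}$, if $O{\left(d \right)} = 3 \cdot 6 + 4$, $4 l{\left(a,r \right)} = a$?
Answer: $27495$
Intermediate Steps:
$l{\left(a,r \right)} = \frac{a}{4}$
$O{\left(d \right)} = 22$ ($O{\left(d \right)} = 18 + 4 = 22$)
$27517 - O{\left(- l{\left(-3,3 \right)} \right)} = 27517 - 22 = 27495$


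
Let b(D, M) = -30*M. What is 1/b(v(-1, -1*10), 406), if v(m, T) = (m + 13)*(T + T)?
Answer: -1/12180 ≈ -8.2102e-5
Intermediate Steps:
v(m, T) = 2*T*(13 + m) (v(m, T) = (13 + m)*(2*T) = 2*T*(13 + m))
1/b(v(-1, -1*10), 406) = 1/(-30*406) = 1/(-12180) = -1/12180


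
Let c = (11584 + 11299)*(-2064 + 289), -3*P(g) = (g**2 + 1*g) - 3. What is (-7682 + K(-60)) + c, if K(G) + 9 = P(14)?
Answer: -40625085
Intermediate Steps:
P(g) = 1 - g/3 - g**2/3 (P(g) = -((g**2 + 1*g) - 3)/3 = -((g**2 + g) - 3)/3 = -((g + g**2) - 3)/3 = -(-3 + g + g**2)/3 = 1 - g/3 - g**2/3)
K(G) = -78 (K(G) = -9 + (1 - 1/3*14 - 1/3*14**2) = -9 + (1 - 14/3 - 1/3*196) = -9 + (1 - 14/3 - 196/3) = -9 - 69 = -78)
c = -40617325 (c = 22883*(-1775) = -40617325)
(-7682 + K(-60)) + c = (-7682 - 78) - 40617325 = -7760 - 40617325 = -40625085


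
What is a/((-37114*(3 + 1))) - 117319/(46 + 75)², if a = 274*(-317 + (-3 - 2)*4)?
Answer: -730217673/98797468 ≈ -7.3911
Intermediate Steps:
a = -92338 (a = 274*(-317 - 5*4) = 274*(-317 - 20) = 274*(-337) = -92338)
a/((-37114*(3 + 1))) - 117319/(46 + 75)² = -92338*(-1/(37114*(3 + 1))) - 117319/(46 + 75)² = -92338/((-37114*4)) - 117319/(121²) = -92338/(-148456) - 117319/14641 = -92338*(-1/148456) - 117319*1/14641 = 46169/74228 - 117319/14641 = -730217673/98797468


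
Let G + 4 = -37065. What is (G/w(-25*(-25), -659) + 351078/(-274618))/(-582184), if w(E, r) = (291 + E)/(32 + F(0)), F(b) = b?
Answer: 40759456999/18306054554024 ≈ 0.0022266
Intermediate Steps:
G = -37069 (G = -4 - 37065 = -37069)
w(E, r) = 291/32 + E/32 (w(E, r) = (291 + E)/(32 + 0) = (291 + E)/32 = (291 + E)*(1/32) = 291/32 + E/32)
(G/w(-25*(-25), -659) + 351078/(-274618))/(-582184) = (-37069/(291/32 + (-25*(-25))/32) + 351078/(-274618))/(-582184) = (-37069/(291/32 + (1/32)*625) + 351078*(-1/274618))*(-1/582184) = (-37069/(291/32 + 625/32) - 175539/137309)*(-1/582184) = (-37069/229/8 - 175539/137309)*(-1/582184) = (-37069*8/229 - 175539/137309)*(-1/582184) = (-296552/229 - 175539/137309)*(-1/582184) = -40759456999/31443761*(-1/582184) = 40759456999/18306054554024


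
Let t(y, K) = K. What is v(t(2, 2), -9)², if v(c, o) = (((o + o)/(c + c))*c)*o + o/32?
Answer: 6671889/1024 ≈ 6515.5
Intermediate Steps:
v(c, o) = o² + o/32 (v(c, o) = (((2*o)/((2*c)))*c)*o + o*(1/32) = (((2*o)*(1/(2*c)))*c)*o + o/32 = ((o/c)*c)*o + o/32 = o*o + o/32 = o² + o/32)
v(t(2, 2), -9)² = (-9*(1/32 - 9))² = (-9*(-287/32))² = (2583/32)² = 6671889/1024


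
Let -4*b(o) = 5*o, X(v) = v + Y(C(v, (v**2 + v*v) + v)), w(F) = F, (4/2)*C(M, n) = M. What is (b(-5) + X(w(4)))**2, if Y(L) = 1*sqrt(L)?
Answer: 1713/16 + 41*sqrt(2)/2 ≈ 136.05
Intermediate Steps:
C(M, n) = M/2
Y(L) = sqrt(L)
X(v) = v + sqrt(2)*sqrt(v)/2 (X(v) = v + sqrt(v/2) = v + sqrt(2)*sqrt(v)/2)
b(o) = -5*o/4
(b(-5) + X(w(4)))**2 = (-5/4*(-5) + (4 + sqrt(2)*sqrt(4)/2))**2 = (25/4 + (4 + (1/2)*sqrt(2)*2))**2 = (25/4 + (4 + sqrt(2)))**2 = (41/4 + sqrt(2))**2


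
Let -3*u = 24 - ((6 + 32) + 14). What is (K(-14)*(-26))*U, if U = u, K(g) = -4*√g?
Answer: 2912*I*√14/3 ≈ 3631.9*I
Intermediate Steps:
u = 28/3 (u = -(24 - ((6 + 32) + 14))/3 = -(24 - (38 + 14))/3 = -(24 - 1*52)/3 = -(24 - 52)/3 = -⅓*(-28) = 28/3 ≈ 9.3333)
U = 28/3 ≈ 9.3333
(K(-14)*(-26))*U = (-4*I*√14*(-26))*(28/3) = (104*I*√14)*(28/3) = 2912*I*√14/3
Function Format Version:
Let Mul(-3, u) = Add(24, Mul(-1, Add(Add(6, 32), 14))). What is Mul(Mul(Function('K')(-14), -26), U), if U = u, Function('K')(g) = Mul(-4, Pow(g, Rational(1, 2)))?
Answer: Mul(Rational(2912, 3), I, Pow(14, Rational(1, 2))) ≈ Mul(3631.9, I)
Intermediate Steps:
u = Rational(28, 3) (u = Mul(Rational(-1, 3), Add(24, Mul(-1, Add(Add(6, 32), 14)))) = Mul(Rational(-1, 3), Add(24, Mul(-1, Add(38, 14)))) = Mul(Rational(-1, 3), Add(24, Mul(-1, 52))) = Mul(Rational(-1, 3), Add(24, -52)) = Mul(Rational(-1, 3), -28) = Rational(28, 3) ≈ 9.3333)
U = Rational(28, 3) ≈ 9.3333
Mul(Mul(Function('K')(-14), -26), U) = Mul(Mul(Mul(-4, Pow(-14, Rational(1, 2))), -26), Rational(28, 3)) = Mul(Mul(Mul(-4, Mul(I, Pow(14, Rational(1, 2)))), -26), Rational(28, 3)) = Mul(Mul(Mul(-4, I, Pow(14, Rational(1, 2))), -26), Rational(28, 3)) = Mul(Mul(104, I, Pow(14, Rational(1, 2))), Rational(28, 3)) = Mul(Rational(2912, 3), I, Pow(14, Rational(1, 2)))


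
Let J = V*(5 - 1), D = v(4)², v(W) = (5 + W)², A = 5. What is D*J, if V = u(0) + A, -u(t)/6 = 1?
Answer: -26244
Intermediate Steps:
u(t) = -6 (u(t) = -6*1 = -6)
V = -1 (V = -6 + 5 = -1)
D = 6561 (D = ((5 + 4)²)² = (9²)² = 81² = 6561)
J = -4 (J = -(5 - 1) = -1*4 = -4)
D*J = 6561*(-4) = -26244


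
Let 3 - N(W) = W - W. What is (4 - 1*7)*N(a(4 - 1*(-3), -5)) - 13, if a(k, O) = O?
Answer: -22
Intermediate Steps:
N(W) = 3 (N(W) = 3 - (W - W) = 3 - 1*0 = 3 + 0 = 3)
(4 - 1*7)*N(a(4 - 1*(-3), -5)) - 13 = (4 - 1*7)*3 - 13 = (4 - 7)*3 - 13 = -3*3 - 13 = -9 - 13 = -22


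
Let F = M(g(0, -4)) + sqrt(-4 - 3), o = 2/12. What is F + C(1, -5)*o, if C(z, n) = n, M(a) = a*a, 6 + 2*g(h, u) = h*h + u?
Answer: 145/6 + I*sqrt(7) ≈ 24.167 + 2.6458*I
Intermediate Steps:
g(h, u) = -3 + u/2 + h**2/2 (g(h, u) = -3 + (h*h + u)/2 = -3 + (h**2 + u)/2 = -3 + (u + h**2)/2 = -3 + (u/2 + h**2/2) = -3 + u/2 + h**2/2)
M(a) = a**2
o = 1/6 (o = 2*(1/12) = 1/6 ≈ 0.16667)
F = 25 + I*sqrt(7) (F = (-3 + (1/2)*(-4) + (1/2)*0**2)**2 + sqrt(-4 - 3) = (-3 - 2 + (1/2)*0)**2 + sqrt(-7) = (-3 - 2 + 0)**2 + I*sqrt(7) = (-5)**2 + I*sqrt(7) = 25 + I*sqrt(7) ≈ 25.0 + 2.6458*I)
F + C(1, -5)*o = (25 + I*sqrt(7)) - 5*1/6 = (25 + I*sqrt(7)) - 5/6 = 145/6 + I*sqrt(7)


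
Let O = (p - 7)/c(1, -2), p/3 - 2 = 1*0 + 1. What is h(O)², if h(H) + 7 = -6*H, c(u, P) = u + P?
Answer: 25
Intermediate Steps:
p = 9 (p = 6 + 3*(1*0 + 1) = 6 + 3*(0 + 1) = 6 + 3*1 = 6 + 3 = 9)
c(u, P) = P + u
O = -2 (O = (9 - 7)/(-2 + 1) = 2/(-1) = 2*(-1) = -2)
h(H) = -7 - 6*H
h(O)² = (-7 - 6*(-2))² = (-7 + 12)² = 5² = 25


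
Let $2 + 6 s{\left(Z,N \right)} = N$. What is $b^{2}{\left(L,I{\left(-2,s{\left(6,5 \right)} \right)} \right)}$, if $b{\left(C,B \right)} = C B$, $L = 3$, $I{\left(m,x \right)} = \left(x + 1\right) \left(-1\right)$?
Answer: $\frac{81}{4} \approx 20.25$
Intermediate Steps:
$s{\left(Z,N \right)} = - \frac{1}{3} + \frac{N}{6}$
$I{\left(m,x \right)} = -1 - x$ ($I{\left(m,x \right)} = \left(1 + x\right) \left(-1\right) = -1 - x$)
$b{\left(C,B \right)} = B C$
$b^{2}{\left(L,I{\left(-2,s{\left(6,5 \right)} \right)} \right)} = \left(\left(-1 - \left(- \frac{1}{3} + \frac{1}{6} \cdot 5\right)\right) 3\right)^{2} = \left(\left(-1 - \left(- \frac{1}{3} + \frac{5}{6}\right)\right) 3\right)^{2} = \left(\left(-1 - \frac{1}{2}\right) 3\right)^{2} = \left(\left(- \frac{3}{2}\right) 3\right)^{2} = \left(- \frac{9}{2}\right)^{2} = \frac{81}{4}$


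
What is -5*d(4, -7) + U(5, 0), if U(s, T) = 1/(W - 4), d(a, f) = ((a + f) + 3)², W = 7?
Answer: ⅓ ≈ 0.33333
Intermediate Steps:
d(a, f) = (3 + a + f)²
U(s, T) = ⅓ (U(s, T) = 1/(7 - 4) = 1/3 = ⅓)
-5*d(4, -7) + U(5, 0) = -5*(3 + 4 - 7)² + ⅓ = -5*0² + ⅓ = -5*0 + ⅓ = 0 + ⅓ = ⅓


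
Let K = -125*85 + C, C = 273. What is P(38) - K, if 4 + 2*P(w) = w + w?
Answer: 10388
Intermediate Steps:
P(w) = -2 + w (P(w) = -2 + (w + w)/2 = -2 + (2*w)/2 = -2 + w)
K = -10352 (K = -125*85 + 273 = -10625 + 273 = -10352)
P(38) - K = (-2 + 38) - 1*(-10352) = 36 + 10352 = 10388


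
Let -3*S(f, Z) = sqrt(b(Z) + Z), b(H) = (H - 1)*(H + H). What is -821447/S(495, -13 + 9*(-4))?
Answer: 74677*sqrt(11)/7 ≈ 35382.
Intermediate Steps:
b(H) = 2*H*(-1 + H) (b(H) = (-1 + H)*(2*H) = 2*H*(-1 + H))
S(f, Z) = -sqrt(Z + 2*Z*(-1 + Z))/3 (S(f, Z) = -sqrt(2*Z*(-1 + Z) + Z)/3 = -sqrt(Z + 2*Z*(-1 + Z))/3)
-821447/S(495, -13 + 9*(-4)) = -821447*(-3/(7*sqrt(1 - 2*(-13 + 9*(-4))))) = -821447*(-3/(7*sqrt(1 - 2*(-13 - 36)))) = -821447*(-sqrt(11)/77) = -(-74677)*sqrt(11)/7 = 74677*sqrt(11)/7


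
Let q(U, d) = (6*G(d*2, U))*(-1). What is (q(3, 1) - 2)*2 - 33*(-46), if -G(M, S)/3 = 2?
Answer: 1586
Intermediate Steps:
G(M, S) = -6 (G(M, S) = -3*2 = -6)
q(U, d) = 36 (q(U, d) = (6*(-6))*(-1) = -36*(-1) = 36)
(q(3, 1) - 2)*2 - 33*(-46) = (36 - 2)*2 - 33*(-46) = 34*2 + 1518 = 68 + 1518 = 1586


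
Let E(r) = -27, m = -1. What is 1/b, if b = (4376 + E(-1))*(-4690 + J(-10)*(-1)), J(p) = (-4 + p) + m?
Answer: -1/20331575 ≈ -4.9185e-8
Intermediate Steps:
J(p) = -5 + p (J(p) = (-4 + p) - 1 = -5 + p)
b = -20331575 (b = (4376 - 27)*(-4690 + (-5 - 10)*(-1)) = 4349*(-4690 - 15*(-1)) = 4349*(-4690 + 15) = 4349*(-4675) = -20331575)
1/b = 1/(-20331575) = -1/20331575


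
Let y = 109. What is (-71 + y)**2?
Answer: 1444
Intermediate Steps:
(-71 + y)**2 = (-71 + 109)**2 = 38**2 = 1444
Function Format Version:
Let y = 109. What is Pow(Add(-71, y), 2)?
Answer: 1444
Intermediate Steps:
Pow(Add(-71, y), 2) = Pow(Add(-71, 109), 2) = Pow(38, 2) = 1444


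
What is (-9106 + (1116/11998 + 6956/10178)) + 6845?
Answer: -9857451941/4361273 ≈ -2260.2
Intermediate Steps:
(-9106 + (1116/11998 + 6956/10178)) + 6845 = (-9106 + (1116*(1/11998) + 6956*(1/10178))) + 6845 = (-9106 + (558/5999 + 3478/5089)) + 6845 = (-9106 + 3386312/4361273) + 6845 = -39710365626/4361273 + 6845 = -9857451941/4361273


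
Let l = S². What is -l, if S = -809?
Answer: -654481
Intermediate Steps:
l = 654481 (l = (-809)² = 654481)
-l = -1*654481 = -654481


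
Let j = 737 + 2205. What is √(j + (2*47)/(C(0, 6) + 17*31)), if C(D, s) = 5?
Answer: √208176654/266 ≈ 54.242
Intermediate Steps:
j = 2942
√(j + (2*47)/(C(0, 6) + 17*31)) = √(2942 + (2*47)/(5 + 17*31)) = √(2942 + 94/(5 + 527)) = √(2942 + 94/532) = √(2942 + 94*(1/532)) = √(2942 + 47/266) = √(782619/266) = √208176654/266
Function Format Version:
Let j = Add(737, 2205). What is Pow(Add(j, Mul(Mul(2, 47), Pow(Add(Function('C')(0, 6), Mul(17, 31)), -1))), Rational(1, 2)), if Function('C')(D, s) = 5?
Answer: Mul(Rational(1, 266), Pow(208176654, Rational(1, 2))) ≈ 54.242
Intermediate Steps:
j = 2942
Pow(Add(j, Mul(Mul(2, 47), Pow(Add(Function('C')(0, 6), Mul(17, 31)), -1))), Rational(1, 2)) = Pow(Add(2942, Mul(Mul(2, 47), Pow(Add(5, Mul(17, 31)), -1))), Rational(1, 2)) = Pow(Add(2942, Mul(94, Pow(Add(5, 527), -1))), Rational(1, 2)) = Pow(Add(2942, Mul(94, Pow(532, -1))), Rational(1, 2)) = Pow(Add(2942, Mul(94, Rational(1, 532))), Rational(1, 2)) = Pow(Add(2942, Rational(47, 266)), Rational(1, 2)) = Pow(Rational(782619, 266), Rational(1, 2)) = Mul(Rational(1, 266), Pow(208176654, Rational(1, 2)))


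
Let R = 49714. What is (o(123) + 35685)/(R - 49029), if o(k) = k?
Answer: 35808/685 ≈ 52.274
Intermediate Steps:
(o(123) + 35685)/(R - 49029) = (123 + 35685)/(49714 - 49029) = 35808/685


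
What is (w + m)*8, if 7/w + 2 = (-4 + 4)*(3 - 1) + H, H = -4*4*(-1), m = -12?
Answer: -92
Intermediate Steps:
H = 16 (H = -16*(-1) = 16)
w = ½ (w = 7/(-2 + ((-4 + 4)*(3 - 1) + 16)) = 7/(-2 + (0*2 + 16)) = 7/(-2 + (0 + 16)) = 7/(-2 + 16) = 7/14 = 7*(1/14) = ½ ≈ 0.50000)
(w + m)*8 = (½ - 12)*8 = -23/2*8 = -92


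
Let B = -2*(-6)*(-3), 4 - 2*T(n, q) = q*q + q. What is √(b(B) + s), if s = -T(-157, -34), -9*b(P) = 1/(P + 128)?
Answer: √10645573/138 ≈ 23.643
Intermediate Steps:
T(n, q) = 2 - q/2 - q²/2 (T(n, q) = 2 - (q*q + q)/2 = 2 - (q² + q)/2 = 2 - (q + q²)/2 = 2 + (-q/2 - q²/2) = 2 - q/2 - q²/2)
B = -36 (B = 12*(-3) = -36)
b(P) = -1/(9*(128 + P)) (b(P) = -1/(9*(P + 128)) = -1/(9*(128 + P)))
s = 559 (s = -(2 - ½*(-34) - ½*(-34)²) = -(2 + 17 - ½*1156) = -(2 + 17 - 578) = -1*(-559) = 559)
√(b(B) + s) = √(-1/(1152 + 9*(-36)) + 559) = √(-1/(1152 - 324) + 559) = √(-1/828 + 559) = √(462851/828) = √10645573/138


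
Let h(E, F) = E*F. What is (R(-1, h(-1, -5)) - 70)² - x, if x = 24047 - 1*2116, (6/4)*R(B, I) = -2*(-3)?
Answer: -17575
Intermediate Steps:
R(B, I) = 4 (R(B, I) = 2*(-2*(-3))/3 = (⅔)*6 = 4)
x = 21931 (x = 24047 - 2116 = 21931)
(R(-1, h(-1, -5)) - 70)² - x = (4 - 70)² - 1*21931 = (-66)² - 21931 = 4356 - 21931 = -17575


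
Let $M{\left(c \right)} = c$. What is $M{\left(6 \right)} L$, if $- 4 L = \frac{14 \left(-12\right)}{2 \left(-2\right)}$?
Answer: $-63$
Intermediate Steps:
$L = - \frac{21}{2}$ ($L = - \frac{14 \left(-12\right) \frac{1}{2 \left(-2\right)}}{4} = - \frac{\left(-168\right) \frac{1}{-4}}{4} = - \frac{\left(-168\right) \left(- \frac{1}{4}\right)}{4} = \left(- \frac{1}{4}\right) 42 = - \frac{21}{2} \approx -10.5$)
$M{\left(6 \right)} L = 6 \left(- \frac{21}{2}\right) = -63$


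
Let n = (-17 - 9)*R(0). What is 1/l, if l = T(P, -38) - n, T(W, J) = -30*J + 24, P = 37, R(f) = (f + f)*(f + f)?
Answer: 1/1164 ≈ 0.00085911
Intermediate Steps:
R(f) = 4*f² (R(f) = (2*f)*(2*f) = 4*f²)
T(W, J) = 24 - 30*J
n = 0 (n = (-17 - 9)*(4*0²) = -104*0 = -26*0 = 0)
l = 1164 (l = (24 - 30*(-38)) - 1*0 = (24 + 1140) + 0 = 1164 + 0 = 1164)
1/l = 1/1164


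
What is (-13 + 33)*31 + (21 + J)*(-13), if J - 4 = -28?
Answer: 659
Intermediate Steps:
J = -24 (J = 4 - 28 = -24)
(-13 + 33)*31 + (21 + J)*(-13) = (-13 + 33)*31 + (21 - 24)*(-13) = 20*31 - 3*(-13) = 620 + 39 = 659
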